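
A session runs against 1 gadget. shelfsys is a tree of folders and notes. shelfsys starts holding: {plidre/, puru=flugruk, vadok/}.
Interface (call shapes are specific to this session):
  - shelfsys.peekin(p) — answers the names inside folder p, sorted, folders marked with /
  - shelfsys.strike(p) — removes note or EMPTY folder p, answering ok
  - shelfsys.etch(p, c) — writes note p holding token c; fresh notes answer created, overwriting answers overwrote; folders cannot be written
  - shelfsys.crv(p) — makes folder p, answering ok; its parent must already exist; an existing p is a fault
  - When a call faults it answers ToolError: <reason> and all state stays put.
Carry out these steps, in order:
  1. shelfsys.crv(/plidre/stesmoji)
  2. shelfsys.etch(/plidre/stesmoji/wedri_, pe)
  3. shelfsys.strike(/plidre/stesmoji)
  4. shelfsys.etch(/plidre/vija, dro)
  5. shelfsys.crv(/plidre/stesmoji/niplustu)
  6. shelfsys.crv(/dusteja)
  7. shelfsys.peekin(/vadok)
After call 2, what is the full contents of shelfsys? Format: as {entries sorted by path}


~$ crv p: /plidre/stesmoji
= ok
~$ etch p: /plidre/stesmoji/wedri_ c: pe
= created
~$ strike p: /plidre/stesmoji
= ToolError: not empty
~$ etch p: /plidre/vija c: dro
= created
~$ crv p: /plidre/stesmoji/niplustu
= ok
~$ crv p: /dusteja
= ok
~$ peekin p: /vadok
= []

Answer: {plidre/, plidre/stesmoji/, plidre/stesmoji/wedri_=pe, puru=flugruk, vadok/}


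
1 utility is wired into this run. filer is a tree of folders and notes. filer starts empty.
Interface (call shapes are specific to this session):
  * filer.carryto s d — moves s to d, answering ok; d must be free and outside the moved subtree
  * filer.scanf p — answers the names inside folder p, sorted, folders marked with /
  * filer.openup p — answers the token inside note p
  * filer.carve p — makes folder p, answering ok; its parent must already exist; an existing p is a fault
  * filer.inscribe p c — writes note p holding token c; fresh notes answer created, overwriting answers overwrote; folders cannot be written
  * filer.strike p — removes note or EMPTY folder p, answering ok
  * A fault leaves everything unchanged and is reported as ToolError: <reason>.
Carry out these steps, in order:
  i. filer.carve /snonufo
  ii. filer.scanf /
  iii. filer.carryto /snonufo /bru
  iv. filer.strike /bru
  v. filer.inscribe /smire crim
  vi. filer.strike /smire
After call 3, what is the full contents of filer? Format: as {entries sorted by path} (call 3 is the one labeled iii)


Step: filer.carve[p→/snonufo]
Result: ok
Step: filer.scanf[p→/]
Result: [snonufo/]
Step: filer.carryto[s→/snonufo; d→/bru]
Result: ok
Step: filer.strike[p→/bru]
Result: ok
Step: filer.inscribe[p→/smire; c→crim]
Result: created
Step: filer.strike[p→/smire]
Result: ok

Answer: {bru/}


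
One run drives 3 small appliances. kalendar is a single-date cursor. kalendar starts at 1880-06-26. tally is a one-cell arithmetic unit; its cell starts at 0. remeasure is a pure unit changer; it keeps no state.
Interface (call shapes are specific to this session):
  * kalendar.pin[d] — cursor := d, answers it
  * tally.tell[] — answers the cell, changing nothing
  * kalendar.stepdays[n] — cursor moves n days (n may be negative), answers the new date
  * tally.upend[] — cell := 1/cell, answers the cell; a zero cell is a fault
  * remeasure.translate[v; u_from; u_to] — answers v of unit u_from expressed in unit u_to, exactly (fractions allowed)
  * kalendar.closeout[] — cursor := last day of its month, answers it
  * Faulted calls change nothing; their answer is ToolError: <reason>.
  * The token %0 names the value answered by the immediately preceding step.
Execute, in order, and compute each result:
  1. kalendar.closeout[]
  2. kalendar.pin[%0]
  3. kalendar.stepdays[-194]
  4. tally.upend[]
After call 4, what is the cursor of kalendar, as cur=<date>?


Answer: cur=1879-12-19

Derivation:
Step: closeout[]
Result: 1880-06-30
Step: pin[d=%0]
Result: 1880-06-30
Step: stepdays[n=-194]
Result: 1879-12-19
Step: upend[]
Result: ToolError: reciprocal of zero


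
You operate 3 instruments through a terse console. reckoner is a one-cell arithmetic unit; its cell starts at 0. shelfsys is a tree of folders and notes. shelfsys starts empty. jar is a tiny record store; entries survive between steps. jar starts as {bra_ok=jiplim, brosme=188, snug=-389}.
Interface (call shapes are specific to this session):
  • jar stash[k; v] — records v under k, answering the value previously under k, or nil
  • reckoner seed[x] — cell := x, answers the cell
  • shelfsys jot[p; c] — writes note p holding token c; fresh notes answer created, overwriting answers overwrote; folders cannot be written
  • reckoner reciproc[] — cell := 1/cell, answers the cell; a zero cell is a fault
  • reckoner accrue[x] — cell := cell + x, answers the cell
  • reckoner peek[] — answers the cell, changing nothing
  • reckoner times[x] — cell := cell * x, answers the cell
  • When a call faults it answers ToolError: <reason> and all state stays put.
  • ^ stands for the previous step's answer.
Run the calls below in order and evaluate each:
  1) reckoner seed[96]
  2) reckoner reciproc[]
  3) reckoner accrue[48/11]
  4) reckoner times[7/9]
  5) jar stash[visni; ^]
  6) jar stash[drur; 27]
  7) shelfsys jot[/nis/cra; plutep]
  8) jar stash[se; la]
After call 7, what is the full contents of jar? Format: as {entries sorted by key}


~$ reckoner seed x=96
:: 96
~$ reckoner reciproc
:: 1/96
~$ reckoner accrue x=48/11
:: 4619/1056
~$ reckoner times x=7/9
:: 32333/9504
~$ jar stash k=visni v=^
:: nil
~$ jar stash k=drur v=27
:: nil
~$ shelfsys jot p=/nis/cra c=plutep
:: ToolError: no parent
~$ jar stash k=se v=la
:: nil

Answer: {bra_ok=jiplim, brosme=188, drur=27, snug=-389, visni=32333/9504}


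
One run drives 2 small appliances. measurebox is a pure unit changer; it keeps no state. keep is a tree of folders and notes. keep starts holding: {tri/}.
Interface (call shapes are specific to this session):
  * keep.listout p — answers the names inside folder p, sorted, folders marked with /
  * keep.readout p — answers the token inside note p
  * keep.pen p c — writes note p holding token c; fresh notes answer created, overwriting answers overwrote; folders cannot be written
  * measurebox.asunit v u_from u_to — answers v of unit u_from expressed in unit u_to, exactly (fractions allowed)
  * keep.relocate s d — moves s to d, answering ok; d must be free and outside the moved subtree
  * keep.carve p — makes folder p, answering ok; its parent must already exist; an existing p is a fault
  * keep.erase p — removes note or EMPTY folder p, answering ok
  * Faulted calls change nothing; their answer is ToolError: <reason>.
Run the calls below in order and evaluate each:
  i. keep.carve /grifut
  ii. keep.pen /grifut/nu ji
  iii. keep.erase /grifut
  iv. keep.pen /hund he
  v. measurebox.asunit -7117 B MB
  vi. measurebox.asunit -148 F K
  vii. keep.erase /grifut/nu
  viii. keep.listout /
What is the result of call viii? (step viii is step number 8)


Answer: [grifut/, hund, tri/]

Derivation:
I invoke keep.carve(p=/grifut), and observe ok.
Then keep.pen(p=/grifut/nu, c=ji): created.
Invoking keep.erase(p=/grifut): ToolError: not empty.
I use keep.pen(p=/hund, c=he), → created.
Then measurebox.asunit(v=-7117, u_from=B, u_to=MB): -7117/1000000.
Using measurebox.asunit(v=-148, u_from=F, u_to=K), — result: 3463/20.
I call keep.erase(p=/grifut/nu), giving ok.
Then keep.listout(p=/), yielding [grifut/, hund, tri/].


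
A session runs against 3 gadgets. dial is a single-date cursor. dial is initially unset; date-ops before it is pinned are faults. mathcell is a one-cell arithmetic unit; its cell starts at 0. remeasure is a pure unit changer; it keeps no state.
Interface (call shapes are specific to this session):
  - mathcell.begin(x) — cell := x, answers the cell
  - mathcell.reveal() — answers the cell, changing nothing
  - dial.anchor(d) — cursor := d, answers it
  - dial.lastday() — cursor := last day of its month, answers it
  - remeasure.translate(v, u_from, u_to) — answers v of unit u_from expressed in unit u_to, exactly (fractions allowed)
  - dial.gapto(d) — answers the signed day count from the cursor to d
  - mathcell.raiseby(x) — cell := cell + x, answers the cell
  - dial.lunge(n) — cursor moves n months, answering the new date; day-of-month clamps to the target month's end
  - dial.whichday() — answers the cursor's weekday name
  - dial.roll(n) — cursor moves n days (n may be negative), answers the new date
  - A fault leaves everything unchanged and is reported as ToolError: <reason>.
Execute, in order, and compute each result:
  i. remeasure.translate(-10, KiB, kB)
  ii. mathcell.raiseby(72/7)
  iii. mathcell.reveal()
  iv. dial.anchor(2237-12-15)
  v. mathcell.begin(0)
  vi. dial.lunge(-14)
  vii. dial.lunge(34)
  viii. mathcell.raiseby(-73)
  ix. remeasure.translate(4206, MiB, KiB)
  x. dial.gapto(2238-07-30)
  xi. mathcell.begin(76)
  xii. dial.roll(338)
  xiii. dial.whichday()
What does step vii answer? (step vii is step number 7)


CALL translate[v='-10'; u_from='KiB'; u_to='kB']
RET  -256/25
CALL raiseby[x='72/7']
RET  72/7
CALL reveal[]
RET  72/7
CALL anchor[d='2237-12-15']
RET  2237-12-15
CALL begin[x='0']
RET  0
CALL lunge[n='-14']
RET  2236-10-15
CALL lunge[n='34']
RET  2239-08-15
CALL raiseby[x='-73']
RET  -73
CALL translate[v='4206'; u_from='MiB'; u_to='KiB']
RET  4306944
CALL gapto[d='2238-07-30']
RET  -381
CALL begin[x='76']
RET  76
CALL roll[n='338']
RET  2240-07-18
CALL whichday[]
RET  Saturday

Answer: 2239-08-15


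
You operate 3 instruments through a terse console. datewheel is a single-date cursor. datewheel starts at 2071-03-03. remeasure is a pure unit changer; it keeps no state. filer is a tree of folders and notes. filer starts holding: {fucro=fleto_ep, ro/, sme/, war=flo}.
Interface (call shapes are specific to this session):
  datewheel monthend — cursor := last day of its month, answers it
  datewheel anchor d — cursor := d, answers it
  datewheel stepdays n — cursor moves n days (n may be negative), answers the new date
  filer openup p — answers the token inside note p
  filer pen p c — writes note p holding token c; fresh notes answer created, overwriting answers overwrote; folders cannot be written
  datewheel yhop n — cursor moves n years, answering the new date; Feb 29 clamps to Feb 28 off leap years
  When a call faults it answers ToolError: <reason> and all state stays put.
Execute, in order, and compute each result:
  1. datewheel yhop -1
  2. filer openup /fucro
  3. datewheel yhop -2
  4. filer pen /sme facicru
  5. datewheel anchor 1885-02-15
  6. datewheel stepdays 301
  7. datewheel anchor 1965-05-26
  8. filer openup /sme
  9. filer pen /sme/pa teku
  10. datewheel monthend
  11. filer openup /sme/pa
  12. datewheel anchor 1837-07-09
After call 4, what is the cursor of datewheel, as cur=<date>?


-- 1. datewheel yhop(n='-1') ~> 2070-03-03
-- 2. filer openup(p='/fucro') ~> fleto_ep
-- 3. datewheel yhop(n='-2') ~> 2068-03-03
-- 4. filer pen(p='/sme', c='facicru') ~> ToolError: is a directory
-- 5. datewheel anchor(d='1885-02-15') ~> 1885-02-15
-- 6. datewheel stepdays(n='301') ~> 1885-12-13
-- 7. datewheel anchor(d='1965-05-26') ~> 1965-05-26
-- 8. filer openup(p='/sme') ~> ToolError: is a directory
-- 9. filer pen(p='/sme/pa', c='teku') ~> created
-- 10. datewheel monthend() ~> 1965-05-31
-- 11. filer openup(p='/sme/pa') ~> teku
-- 12. datewheel anchor(d='1837-07-09') ~> 1837-07-09

Answer: cur=2068-03-03


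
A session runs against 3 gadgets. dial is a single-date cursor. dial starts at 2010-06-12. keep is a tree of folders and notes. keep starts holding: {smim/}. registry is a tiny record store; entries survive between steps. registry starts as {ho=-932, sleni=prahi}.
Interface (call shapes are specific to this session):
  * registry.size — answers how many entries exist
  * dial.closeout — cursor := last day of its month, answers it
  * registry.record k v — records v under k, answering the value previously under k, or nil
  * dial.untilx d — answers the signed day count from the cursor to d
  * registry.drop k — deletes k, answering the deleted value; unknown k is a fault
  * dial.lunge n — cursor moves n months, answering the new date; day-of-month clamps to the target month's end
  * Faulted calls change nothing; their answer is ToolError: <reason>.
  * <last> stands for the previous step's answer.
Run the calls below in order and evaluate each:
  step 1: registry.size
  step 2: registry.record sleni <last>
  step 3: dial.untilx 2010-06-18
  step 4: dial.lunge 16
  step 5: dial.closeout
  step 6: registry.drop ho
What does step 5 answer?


Do: registry.size[]
See: 2
Do: registry.record[k→sleni; v→<last>]
See: prahi
Do: dial.untilx[d→2010-06-18]
See: 6
Do: dial.lunge[n→16]
See: 2011-10-12
Do: dial.closeout[]
See: 2011-10-31
Do: registry.drop[k→ho]
See: -932

Answer: 2011-10-31


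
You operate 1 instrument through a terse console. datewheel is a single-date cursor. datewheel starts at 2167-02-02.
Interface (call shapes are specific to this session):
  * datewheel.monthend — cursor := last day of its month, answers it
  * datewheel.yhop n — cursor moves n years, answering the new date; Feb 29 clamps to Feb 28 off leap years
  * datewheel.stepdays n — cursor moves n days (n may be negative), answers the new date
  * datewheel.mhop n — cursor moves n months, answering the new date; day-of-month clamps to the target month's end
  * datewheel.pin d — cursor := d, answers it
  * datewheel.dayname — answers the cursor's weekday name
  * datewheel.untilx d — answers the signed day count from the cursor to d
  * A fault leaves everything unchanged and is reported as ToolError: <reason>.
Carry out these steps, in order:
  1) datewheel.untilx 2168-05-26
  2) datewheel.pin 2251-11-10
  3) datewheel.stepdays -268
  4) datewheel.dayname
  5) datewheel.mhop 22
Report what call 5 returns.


Next I call datewheel.untilx with d: 2168-05-26, and observe 479.
Invoking datewheel.pin with d: 2251-11-10, → 2251-11-10.
I try datewheel.stepdays with n: -268, — result: 2251-02-15.
Using datewheel.dayname(), and see Saturday.
I try datewheel.mhop with n: 22, and observe 2252-12-15.

Answer: 2252-12-15


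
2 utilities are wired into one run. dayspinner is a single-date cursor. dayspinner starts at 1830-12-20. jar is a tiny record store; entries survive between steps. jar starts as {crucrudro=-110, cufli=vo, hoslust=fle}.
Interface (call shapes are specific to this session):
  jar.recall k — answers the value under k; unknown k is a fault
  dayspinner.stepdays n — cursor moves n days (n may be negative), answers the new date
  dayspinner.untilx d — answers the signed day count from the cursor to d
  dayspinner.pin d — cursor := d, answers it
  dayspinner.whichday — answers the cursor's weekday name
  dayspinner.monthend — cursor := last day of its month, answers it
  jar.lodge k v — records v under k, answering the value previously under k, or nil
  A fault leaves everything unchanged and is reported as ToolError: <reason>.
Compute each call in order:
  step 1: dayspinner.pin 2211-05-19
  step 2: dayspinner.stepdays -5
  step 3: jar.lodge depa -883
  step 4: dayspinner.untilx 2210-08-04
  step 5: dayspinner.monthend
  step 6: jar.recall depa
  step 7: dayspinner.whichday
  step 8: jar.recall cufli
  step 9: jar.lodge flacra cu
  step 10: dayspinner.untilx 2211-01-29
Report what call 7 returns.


Act: pin[d: 2211-05-19]
Obs: 2211-05-19
Act: stepdays[n: -5]
Obs: 2211-05-14
Act: lodge[k: depa; v: -883]
Obs: nil
Act: untilx[d: 2210-08-04]
Obs: -283
Act: monthend[]
Obs: 2211-05-31
Act: recall[k: depa]
Obs: -883
Act: whichday[]
Obs: Friday
Act: recall[k: cufli]
Obs: vo
Act: lodge[k: flacra; v: cu]
Obs: nil
Act: untilx[d: 2211-01-29]
Obs: -122

Answer: Friday


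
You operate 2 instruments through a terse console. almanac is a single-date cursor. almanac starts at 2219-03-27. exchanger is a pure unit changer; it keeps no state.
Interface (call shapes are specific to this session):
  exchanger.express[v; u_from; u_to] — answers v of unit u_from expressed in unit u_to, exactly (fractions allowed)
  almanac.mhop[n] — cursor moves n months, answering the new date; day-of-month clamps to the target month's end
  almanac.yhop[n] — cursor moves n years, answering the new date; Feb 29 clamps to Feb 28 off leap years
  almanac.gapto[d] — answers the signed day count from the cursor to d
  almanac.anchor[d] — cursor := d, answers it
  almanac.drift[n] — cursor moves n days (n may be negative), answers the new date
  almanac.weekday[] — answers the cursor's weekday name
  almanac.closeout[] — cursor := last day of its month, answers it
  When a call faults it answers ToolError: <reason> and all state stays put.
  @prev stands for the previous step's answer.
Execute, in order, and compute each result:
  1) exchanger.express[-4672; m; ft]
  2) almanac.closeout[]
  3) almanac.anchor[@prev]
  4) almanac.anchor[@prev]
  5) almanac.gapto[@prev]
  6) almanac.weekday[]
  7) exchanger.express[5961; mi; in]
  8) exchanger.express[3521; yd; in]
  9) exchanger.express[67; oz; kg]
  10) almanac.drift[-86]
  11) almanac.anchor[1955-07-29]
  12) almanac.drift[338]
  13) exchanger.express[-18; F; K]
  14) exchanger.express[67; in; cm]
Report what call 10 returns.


Answer: 2219-01-04

Derivation:
I invoke exchanger.express passing v: -4672, u_from: m, u_to: ft, — result: -5840000/381.
I use almanac.closeout, giving 2219-03-31.
Then almanac.anchor passing d: @prev, and see 2219-03-31.
I try almanac.anchor passing d: @prev, which returns 2219-03-31.
Next I call almanac.gapto passing d: @prev, and see 0.
Calling almanac.weekday, which returns Wednesday.
Next I call exchanger.express passing v: 5961, u_from: mi, u_to: in, and see 377688960.
Invoking exchanger.express passing v: 3521, u_from: yd, u_to: in: 126756.
Invoking exchanger.express passing v: 67, u_from: oz, u_to: kg, yielding 3039068879/1600000000.
I invoke almanac.drift passing n: -86: 2219-01-04.
Invoking almanac.anchor passing d: 1955-07-29, — result: 1955-07-29.
Invoking almanac.drift passing n: 338, and get 1956-07-01.
Invoking exchanger.express passing v: -18, u_from: F, u_to: K, which returns 44167/180.
I call exchanger.express passing v: 67, u_from: in, u_to: cm, yielding 8509/50.


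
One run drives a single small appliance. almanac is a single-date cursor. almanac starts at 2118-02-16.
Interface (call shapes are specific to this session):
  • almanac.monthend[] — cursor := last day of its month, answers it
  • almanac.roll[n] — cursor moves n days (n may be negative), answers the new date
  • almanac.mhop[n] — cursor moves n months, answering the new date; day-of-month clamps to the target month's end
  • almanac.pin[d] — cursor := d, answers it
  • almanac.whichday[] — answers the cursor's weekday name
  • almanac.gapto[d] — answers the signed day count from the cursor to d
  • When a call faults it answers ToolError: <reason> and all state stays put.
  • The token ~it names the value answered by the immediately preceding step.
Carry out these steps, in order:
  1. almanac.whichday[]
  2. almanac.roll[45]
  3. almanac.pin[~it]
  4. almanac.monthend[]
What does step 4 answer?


Answer: 2118-04-30

Derivation:
→ whichday()
← Wednesday
→ roll(n→45)
← 2118-04-02
→ pin(d→~it)
← 2118-04-02
→ monthend()
← 2118-04-30


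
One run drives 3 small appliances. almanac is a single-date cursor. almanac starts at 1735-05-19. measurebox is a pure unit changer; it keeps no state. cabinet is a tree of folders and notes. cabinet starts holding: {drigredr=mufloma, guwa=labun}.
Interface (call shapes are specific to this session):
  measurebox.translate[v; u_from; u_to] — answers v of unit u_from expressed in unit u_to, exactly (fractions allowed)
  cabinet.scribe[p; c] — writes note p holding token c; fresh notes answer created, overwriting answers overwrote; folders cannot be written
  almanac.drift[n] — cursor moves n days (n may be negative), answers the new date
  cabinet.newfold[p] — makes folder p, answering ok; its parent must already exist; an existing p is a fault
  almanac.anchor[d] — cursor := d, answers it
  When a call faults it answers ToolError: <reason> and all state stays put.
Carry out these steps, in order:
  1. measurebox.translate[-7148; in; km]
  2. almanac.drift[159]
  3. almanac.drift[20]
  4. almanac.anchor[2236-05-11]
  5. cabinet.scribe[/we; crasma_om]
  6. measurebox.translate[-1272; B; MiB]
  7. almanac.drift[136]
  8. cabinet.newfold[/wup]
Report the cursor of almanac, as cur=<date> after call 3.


! translate(v: -7148, u_from: in, u_to: km) ~> -226949/1250000
! drift(n: 159) ~> 1735-10-25
! drift(n: 20) ~> 1735-11-14
! anchor(d: 2236-05-11) ~> 2236-05-11
! scribe(p: /we, c: crasma_om) ~> created
! translate(v: -1272, u_from: B, u_to: MiB) ~> -159/131072
! drift(n: 136) ~> 2236-09-24
! newfold(p: /wup) ~> ok

Answer: cur=1735-11-14


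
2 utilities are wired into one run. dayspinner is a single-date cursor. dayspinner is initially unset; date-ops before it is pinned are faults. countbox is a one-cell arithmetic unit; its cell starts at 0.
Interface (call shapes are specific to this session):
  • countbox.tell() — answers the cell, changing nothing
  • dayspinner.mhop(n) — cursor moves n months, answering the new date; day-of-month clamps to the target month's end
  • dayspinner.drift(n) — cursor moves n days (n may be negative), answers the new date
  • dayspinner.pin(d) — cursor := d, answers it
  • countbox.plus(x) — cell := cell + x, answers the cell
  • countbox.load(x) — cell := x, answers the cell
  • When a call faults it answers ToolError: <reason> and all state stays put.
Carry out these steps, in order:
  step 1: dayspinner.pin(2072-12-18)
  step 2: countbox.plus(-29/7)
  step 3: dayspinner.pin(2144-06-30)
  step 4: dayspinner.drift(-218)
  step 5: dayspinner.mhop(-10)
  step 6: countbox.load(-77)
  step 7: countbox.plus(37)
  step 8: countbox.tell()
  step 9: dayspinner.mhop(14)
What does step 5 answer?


-- dayspinner.pin(d→2072-12-18) == 2072-12-18
-- countbox.plus(x→-29/7) == -29/7
-- dayspinner.pin(d→2144-06-30) == 2144-06-30
-- dayspinner.drift(n→-218) == 2143-11-25
-- dayspinner.mhop(n→-10) == 2143-01-25
-- countbox.load(x→-77) == -77
-- countbox.plus(x→37) == -40
-- countbox.tell() == -40
-- dayspinner.mhop(n→14) == 2144-03-25

Answer: 2143-01-25


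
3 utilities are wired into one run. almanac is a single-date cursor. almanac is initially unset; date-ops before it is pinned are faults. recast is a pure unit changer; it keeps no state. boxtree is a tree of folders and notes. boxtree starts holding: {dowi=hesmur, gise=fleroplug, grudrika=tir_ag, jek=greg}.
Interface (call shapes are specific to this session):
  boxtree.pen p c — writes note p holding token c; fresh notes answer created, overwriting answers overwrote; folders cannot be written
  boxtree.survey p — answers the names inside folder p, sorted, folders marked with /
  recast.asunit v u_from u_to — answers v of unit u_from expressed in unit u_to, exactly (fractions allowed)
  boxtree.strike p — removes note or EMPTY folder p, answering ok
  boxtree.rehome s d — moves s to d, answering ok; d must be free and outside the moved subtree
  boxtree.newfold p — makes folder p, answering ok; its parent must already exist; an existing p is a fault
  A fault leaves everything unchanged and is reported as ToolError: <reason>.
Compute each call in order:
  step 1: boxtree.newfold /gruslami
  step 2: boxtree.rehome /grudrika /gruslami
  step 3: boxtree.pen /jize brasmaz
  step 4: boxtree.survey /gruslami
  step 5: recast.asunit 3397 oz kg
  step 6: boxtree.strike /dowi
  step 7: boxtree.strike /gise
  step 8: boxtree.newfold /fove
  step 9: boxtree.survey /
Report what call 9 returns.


Answer: [fove/, grudrika, gruslami/, jek, jize]

Derivation:
·→ newfold(p=/gruslami)
·← ok
·→ rehome(s=/grudrika, d=/gruslami)
·← ToolError: exists
·→ pen(p=/jize, c=brasmaz)
·← created
·→ survey(p=/gruslami)
·← []
·→ asunit(v=3397, u_from=oz, u_to=kg)
·← 154085328089/1600000000
·→ strike(p=/dowi)
·← ok
·→ strike(p=/gise)
·← ok
·→ newfold(p=/fove)
·← ok
·→ survey(p=/)
·← [fove/, grudrika, gruslami/, jek, jize]


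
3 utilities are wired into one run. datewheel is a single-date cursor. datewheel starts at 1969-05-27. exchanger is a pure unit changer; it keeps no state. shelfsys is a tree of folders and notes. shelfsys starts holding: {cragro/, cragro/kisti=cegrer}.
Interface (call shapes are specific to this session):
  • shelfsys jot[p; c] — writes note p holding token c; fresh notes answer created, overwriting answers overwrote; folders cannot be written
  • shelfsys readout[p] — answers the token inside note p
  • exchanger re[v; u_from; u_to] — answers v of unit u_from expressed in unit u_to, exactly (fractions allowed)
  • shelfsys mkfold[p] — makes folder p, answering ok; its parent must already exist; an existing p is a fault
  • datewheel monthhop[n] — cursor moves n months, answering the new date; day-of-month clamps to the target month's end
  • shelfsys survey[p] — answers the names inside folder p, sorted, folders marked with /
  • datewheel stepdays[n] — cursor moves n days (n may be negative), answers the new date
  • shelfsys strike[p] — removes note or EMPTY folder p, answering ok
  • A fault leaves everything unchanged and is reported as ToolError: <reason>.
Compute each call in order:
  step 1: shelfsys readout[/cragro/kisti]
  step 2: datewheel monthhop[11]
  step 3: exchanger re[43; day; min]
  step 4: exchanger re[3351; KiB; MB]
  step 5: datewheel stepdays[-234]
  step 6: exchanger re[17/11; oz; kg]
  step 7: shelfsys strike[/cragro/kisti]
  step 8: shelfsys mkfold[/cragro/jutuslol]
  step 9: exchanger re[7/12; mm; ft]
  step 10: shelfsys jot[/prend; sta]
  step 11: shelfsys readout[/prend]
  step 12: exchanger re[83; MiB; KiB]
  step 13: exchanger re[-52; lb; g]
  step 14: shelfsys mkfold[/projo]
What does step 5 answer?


Answer: 1969-09-05

Derivation:
Do: shelfsys readout[/cragro/kisti]
See: cegrer
Do: datewheel monthhop[11]
See: 1970-04-27
Do: exchanger re[43; day; min]
See: 61920
Do: exchanger re[3351; KiB; MB]
See: 53616/15625
Do: datewheel stepdays[-234]
See: 1969-09-05
Do: exchanger re[17/11; oz; kg]
See: 70100639/1600000000
Do: shelfsys strike[/cragro/kisti]
See: ok
Do: shelfsys mkfold[/cragro/jutuslol]
See: ok
Do: exchanger re[7/12; mm; ft]
See: 35/18288
Do: shelfsys jot[/prend; sta]
See: created
Do: shelfsys readout[/prend]
See: sta
Do: exchanger re[83; MiB; KiB]
See: 84992
Do: exchanger re[-52; lb; g]
See: -589670081/25000
Do: shelfsys mkfold[/projo]
See: ok


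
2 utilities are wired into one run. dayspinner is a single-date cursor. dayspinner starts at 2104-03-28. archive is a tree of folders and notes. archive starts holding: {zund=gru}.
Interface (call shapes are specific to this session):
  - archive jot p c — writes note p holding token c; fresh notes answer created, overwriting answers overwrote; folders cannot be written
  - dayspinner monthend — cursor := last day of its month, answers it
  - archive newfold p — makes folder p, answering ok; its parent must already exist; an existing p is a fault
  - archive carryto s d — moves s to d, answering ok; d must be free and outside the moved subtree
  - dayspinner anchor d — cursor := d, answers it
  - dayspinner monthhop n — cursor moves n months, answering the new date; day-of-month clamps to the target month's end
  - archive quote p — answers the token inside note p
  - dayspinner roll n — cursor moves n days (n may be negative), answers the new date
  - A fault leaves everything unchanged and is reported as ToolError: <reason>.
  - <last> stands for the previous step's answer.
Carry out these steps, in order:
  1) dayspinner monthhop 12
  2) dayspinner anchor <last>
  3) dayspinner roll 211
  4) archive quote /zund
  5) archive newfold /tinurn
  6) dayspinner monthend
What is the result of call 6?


Answer: 2105-10-31

Derivation:
[in] dayspinner monthhop n=12
= 2105-03-28
[in] dayspinner anchor d=<last>
= 2105-03-28
[in] dayspinner roll n=211
= 2105-10-25
[in] archive quote p=/zund
= gru
[in] archive newfold p=/tinurn
= ok
[in] dayspinner monthend
= 2105-10-31


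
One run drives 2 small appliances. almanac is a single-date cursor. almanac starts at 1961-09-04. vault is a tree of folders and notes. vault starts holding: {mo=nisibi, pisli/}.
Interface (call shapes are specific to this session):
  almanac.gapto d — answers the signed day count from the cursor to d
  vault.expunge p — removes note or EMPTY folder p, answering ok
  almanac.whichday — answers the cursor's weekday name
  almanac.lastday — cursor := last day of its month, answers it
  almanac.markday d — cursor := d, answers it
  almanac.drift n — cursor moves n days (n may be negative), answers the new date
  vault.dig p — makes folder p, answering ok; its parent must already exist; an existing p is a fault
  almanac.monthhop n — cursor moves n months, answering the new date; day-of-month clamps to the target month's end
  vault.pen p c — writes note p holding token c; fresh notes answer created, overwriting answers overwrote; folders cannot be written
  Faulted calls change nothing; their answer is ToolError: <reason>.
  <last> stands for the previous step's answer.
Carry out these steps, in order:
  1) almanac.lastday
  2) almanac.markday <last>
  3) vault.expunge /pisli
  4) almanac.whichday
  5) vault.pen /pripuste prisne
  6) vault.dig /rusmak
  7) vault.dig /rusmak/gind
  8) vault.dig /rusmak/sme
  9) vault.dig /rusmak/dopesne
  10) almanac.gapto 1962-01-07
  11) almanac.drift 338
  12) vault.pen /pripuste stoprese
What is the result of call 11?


Answer: 1962-09-03

Derivation:
Act: almanac.lastday[]
Obs: 1961-09-30
Act: almanac.markday[d: <last>]
Obs: 1961-09-30
Act: vault.expunge[p: /pisli]
Obs: ok
Act: almanac.whichday[]
Obs: Saturday
Act: vault.pen[p: /pripuste; c: prisne]
Obs: created
Act: vault.dig[p: /rusmak]
Obs: ok
Act: vault.dig[p: /rusmak/gind]
Obs: ok
Act: vault.dig[p: /rusmak/sme]
Obs: ok
Act: vault.dig[p: /rusmak/dopesne]
Obs: ok
Act: almanac.gapto[d: 1962-01-07]
Obs: 99
Act: almanac.drift[n: 338]
Obs: 1962-09-03
Act: vault.pen[p: /pripuste; c: stoprese]
Obs: overwrote


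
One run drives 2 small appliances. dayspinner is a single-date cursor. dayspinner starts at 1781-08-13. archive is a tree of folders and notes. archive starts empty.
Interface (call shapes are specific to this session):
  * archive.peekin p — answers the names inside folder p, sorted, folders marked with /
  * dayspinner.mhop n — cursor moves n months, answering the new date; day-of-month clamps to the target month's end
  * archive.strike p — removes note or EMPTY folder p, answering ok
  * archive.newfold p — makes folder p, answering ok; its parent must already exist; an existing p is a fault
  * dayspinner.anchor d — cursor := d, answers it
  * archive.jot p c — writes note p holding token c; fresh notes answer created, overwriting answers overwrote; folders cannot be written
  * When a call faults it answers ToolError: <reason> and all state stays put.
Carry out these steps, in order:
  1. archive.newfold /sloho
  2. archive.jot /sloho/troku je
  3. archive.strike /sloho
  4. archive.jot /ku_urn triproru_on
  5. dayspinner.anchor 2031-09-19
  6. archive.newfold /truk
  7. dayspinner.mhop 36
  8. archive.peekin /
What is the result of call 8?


Answer: [ku_urn, sloho/, truk/]

Derivation:
>>> archive.newfold p=/sloho
[out] ok
>>> archive.jot p=/sloho/troku c=je
[out] created
>>> archive.strike p=/sloho
[out] ToolError: not empty
>>> archive.jot p=/ku_urn c=triproru_on
[out] created
>>> dayspinner.anchor d=2031-09-19
[out] 2031-09-19
>>> archive.newfold p=/truk
[out] ok
>>> dayspinner.mhop n=36
[out] 2034-09-19
>>> archive.peekin p=/
[out] [ku_urn, sloho/, truk/]


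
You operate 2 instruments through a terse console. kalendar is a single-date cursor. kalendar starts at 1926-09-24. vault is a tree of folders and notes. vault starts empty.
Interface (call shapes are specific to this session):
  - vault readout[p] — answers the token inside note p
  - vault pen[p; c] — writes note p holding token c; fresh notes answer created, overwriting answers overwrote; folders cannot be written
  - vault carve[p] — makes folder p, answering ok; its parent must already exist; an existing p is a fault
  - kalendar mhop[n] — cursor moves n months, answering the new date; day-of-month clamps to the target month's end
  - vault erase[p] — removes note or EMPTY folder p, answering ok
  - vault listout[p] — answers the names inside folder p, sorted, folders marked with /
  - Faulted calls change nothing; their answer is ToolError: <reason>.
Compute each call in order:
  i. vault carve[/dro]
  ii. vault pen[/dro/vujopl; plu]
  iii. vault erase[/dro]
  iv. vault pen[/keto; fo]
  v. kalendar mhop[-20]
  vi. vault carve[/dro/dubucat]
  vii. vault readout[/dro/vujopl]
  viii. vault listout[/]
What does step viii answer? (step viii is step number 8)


% 1. vault carve(p=/dro) : ok
% 2. vault pen(p=/dro/vujopl, c=plu) : created
% 3. vault erase(p=/dro) : ToolError: not empty
% 4. vault pen(p=/keto, c=fo) : created
% 5. kalendar mhop(n=-20) : 1925-01-24
% 6. vault carve(p=/dro/dubucat) : ok
% 7. vault readout(p=/dro/vujopl) : plu
% 8. vault listout(p=/) : [dro/, keto]

Answer: [dro/, keto]


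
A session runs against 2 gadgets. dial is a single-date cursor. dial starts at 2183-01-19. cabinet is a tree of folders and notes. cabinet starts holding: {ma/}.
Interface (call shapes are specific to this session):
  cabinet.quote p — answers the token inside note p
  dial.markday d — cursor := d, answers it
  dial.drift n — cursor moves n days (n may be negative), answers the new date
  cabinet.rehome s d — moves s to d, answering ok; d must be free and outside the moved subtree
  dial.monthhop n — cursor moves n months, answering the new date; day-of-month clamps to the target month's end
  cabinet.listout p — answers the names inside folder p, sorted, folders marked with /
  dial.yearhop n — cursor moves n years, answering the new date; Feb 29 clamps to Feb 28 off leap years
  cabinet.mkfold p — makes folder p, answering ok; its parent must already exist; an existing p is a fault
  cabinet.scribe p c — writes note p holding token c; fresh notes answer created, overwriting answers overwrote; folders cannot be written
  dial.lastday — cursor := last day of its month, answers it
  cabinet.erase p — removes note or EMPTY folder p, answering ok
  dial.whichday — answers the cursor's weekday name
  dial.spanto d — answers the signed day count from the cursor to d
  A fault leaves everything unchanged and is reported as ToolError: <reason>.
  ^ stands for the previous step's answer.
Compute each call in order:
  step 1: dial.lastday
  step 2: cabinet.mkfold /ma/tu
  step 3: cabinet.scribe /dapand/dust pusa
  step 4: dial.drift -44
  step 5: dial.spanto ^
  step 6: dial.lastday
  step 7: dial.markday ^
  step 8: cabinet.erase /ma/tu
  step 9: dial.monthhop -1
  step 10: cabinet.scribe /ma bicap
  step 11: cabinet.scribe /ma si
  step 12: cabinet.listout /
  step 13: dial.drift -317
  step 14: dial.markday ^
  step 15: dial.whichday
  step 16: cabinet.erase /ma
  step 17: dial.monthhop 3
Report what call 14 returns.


Answer: 2182-01-17

Derivation:
==> lastday()
<== 2183-01-31
==> mkfold(p='/ma/tu')
<== ok
==> scribe(p='/dapand/dust', c='pusa')
<== ToolError: no parent
==> drift(n='-44')
<== 2182-12-18
==> spanto(d='^')
<== 0
==> lastday()
<== 2182-12-31
==> markday(d='^')
<== 2182-12-31
==> erase(p='/ma/tu')
<== ok
==> monthhop(n='-1')
<== 2182-11-30
==> scribe(p='/ma', c='bicap')
<== ToolError: is a directory
==> scribe(p='/ma', c='si')
<== ToolError: is a directory
==> listout(p='/')
<== [ma/]
==> drift(n='-317')
<== 2182-01-17
==> markday(d='^')
<== 2182-01-17
==> whichday()
<== Thursday
==> erase(p='/ma')
<== ok
==> monthhop(n='3')
<== 2182-04-17


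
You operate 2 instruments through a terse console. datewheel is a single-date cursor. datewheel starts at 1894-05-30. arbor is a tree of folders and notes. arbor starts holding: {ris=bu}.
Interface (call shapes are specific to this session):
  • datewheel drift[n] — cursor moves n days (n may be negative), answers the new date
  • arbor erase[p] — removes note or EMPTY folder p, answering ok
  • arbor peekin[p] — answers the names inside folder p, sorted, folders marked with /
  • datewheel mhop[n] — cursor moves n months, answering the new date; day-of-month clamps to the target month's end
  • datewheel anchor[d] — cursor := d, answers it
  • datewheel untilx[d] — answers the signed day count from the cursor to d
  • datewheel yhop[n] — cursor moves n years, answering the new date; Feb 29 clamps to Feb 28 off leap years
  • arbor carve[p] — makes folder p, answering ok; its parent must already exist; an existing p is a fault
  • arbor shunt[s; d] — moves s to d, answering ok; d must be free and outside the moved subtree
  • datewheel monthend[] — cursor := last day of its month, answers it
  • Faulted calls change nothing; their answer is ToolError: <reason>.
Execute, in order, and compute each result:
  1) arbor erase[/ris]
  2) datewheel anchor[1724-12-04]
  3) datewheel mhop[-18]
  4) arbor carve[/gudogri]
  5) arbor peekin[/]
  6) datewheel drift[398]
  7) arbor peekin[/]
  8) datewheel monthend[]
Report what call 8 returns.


Act: arbor erase[p→/ris]
Obs: ok
Act: datewheel anchor[d→1724-12-04]
Obs: 1724-12-04
Act: datewheel mhop[n→-18]
Obs: 1723-06-04
Act: arbor carve[p→/gudogri]
Obs: ok
Act: arbor peekin[p→/]
Obs: [gudogri/]
Act: datewheel drift[n→398]
Obs: 1724-07-06
Act: arbor peekin[p→/]
Obs: [gudogri/]
Act: datewheel monthend[]
Obs: 1724-07-31

Answer: 1724-07-31


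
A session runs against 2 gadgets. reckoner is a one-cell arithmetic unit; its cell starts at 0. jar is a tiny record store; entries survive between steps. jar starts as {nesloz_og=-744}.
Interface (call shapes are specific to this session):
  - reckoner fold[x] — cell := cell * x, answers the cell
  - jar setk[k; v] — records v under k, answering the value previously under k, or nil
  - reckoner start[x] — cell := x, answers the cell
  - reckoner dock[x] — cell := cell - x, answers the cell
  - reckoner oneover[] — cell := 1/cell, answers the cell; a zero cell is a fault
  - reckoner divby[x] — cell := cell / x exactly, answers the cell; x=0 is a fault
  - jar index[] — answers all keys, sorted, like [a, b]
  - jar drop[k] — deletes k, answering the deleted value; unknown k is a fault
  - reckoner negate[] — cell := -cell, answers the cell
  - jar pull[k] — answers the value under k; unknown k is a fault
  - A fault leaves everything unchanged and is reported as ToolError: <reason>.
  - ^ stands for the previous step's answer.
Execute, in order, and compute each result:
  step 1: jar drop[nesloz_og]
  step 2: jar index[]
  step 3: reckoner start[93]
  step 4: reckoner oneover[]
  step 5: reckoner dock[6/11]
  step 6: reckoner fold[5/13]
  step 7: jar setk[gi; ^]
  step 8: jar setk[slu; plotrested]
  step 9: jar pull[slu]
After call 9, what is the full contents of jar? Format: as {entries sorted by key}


% jar drop(nesloz_og) : -744
% jar index() : []
% reckoner start(93) : 93
% reckoner oneover() : 1/93
% reckoner dock(6/11) : -547/1023
% reckoner fold(5/13) : -2735/13299
% jar setk(gi, ^) : nil
% jar setk(slu, plotrested) : nil
% jar pull(slu) : plotrested

Answer: {gi=-2735/13299, slu=plotrested}


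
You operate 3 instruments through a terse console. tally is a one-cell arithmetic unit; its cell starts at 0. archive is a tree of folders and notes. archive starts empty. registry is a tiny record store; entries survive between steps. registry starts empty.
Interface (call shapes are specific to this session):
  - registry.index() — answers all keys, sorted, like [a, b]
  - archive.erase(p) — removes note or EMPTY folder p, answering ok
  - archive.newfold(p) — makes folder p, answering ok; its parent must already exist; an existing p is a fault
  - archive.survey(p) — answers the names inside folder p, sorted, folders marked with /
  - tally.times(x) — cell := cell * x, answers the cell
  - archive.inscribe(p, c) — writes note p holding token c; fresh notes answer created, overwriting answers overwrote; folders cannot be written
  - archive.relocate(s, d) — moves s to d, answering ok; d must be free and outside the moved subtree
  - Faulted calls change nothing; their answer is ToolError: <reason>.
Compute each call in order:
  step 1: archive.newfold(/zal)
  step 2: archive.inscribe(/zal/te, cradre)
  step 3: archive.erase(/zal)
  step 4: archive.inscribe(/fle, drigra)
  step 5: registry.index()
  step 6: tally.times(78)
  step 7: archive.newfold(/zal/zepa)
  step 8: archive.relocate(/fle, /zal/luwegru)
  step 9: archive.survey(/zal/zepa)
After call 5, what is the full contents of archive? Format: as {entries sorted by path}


Answer: {fle=drigra, zal/, zal/te=cradre}

Derivation:
>> archive.newfold(p='/zal')
<< ok
>> archive.inscribe(p='/zal/te', c='cradre')
<< created
>> archive.erase(p='/zal')
<< ToolError: not empty
>> archive.inscribe(p='/fle', c='drigra')
<< created
>> registry.index()
<< []
>> tally.times(x='78')
<< 0
>> archive.newfold(p='/zal/zepa')
<< ok
>> archive.relocate(s='/fle', d='/zal/luwegru')
<< ok
>> archive.survey(p='/zal/zepa')
<< []
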